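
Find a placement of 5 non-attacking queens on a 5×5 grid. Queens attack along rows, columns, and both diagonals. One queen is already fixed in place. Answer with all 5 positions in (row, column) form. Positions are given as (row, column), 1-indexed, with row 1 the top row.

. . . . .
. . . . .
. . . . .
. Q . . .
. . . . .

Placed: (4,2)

(1,1) (2,3) (3,5) (4,2) (5,4)

Row 1: attacked by (4,2)→{2,5}. Safe: 1, 3, 4. Place at column 1.
Row 2: attacked by (1,1)→{1,2}; (4,2)→{2,4}. Safe: 3, 5. Place at column 3.
Row 3: attacked by (1,1)→{1,3}; (2,3)→{2,3,4}; (4,2)→{1,2,3}. Safe: 5. Place at column 5.
Row 5: attacked by (1,1)→{1,5}; (2,3)→{3}; (3,5)→{3,5}; (4,2)→{1,2,3}. Safe: 4. Place at column 4.
Columns [1, 3, 5, 2, 4], r−c [0, -1, -2, 2, 1], r+c [2, 5, 8, 6, 9] are all distinct, so no two queens attack.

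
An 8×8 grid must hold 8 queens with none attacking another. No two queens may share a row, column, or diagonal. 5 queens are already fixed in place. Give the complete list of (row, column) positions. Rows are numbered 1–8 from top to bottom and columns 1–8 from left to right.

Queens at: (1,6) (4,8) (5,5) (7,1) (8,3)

(1,6) (2,4) (3,2) (4,8) (5,5) (6,7) (7,1) (8,3)

Row 2: attacked by (1,6)→{5,6,7}; (4,8)→{6,8}; (5,5)→{2,5,8}; (7,1)→{1,6}; (8,3)→{3}. Safe: 4. Place at column 4.
Row 3: attacked by (1,6)→{4,6,8}; (2,4)→{3,4,5}; (4,8)→{7,8}; (5,5)→{3,5,7}; (7,1)→{1,5}; (8,3)→{3,8}. Safe: 2. Place at column 2.
Row 6: attacked by (1,6)→{1,6}; (2,4)→{4,8}; (3,2)→{2,5}; (4,8)→{6,8}; (5,5)→{4,5,6}; (7,1)→{1,2}; (8,3)→{1,3,5}. Safe: 7. Place at column 7.
Columns [6, 4, 2, 8, 5, 7, 1, 3], r−c [-5, -2, 1, -4, 0, -1, 6, 5], r+c [7, 6, 5, 12, 10, 13, 8, 11] are all distinct, so no two queens attack.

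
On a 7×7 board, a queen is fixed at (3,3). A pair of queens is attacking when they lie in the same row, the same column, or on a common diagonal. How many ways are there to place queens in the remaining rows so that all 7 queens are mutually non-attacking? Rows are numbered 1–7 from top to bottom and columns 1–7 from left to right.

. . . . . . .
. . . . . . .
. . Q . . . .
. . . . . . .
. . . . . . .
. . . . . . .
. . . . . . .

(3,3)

6

Branch on row 1: col 2 → 2; col 4 → 2; col 6 → 1; col 7 → 1.
Sum: 2 + 2 + 1 + 1 = 6.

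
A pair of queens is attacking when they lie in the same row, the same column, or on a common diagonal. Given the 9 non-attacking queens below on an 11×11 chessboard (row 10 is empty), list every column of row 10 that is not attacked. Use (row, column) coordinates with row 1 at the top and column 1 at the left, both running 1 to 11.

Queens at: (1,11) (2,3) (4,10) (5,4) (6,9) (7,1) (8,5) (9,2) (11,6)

columns 8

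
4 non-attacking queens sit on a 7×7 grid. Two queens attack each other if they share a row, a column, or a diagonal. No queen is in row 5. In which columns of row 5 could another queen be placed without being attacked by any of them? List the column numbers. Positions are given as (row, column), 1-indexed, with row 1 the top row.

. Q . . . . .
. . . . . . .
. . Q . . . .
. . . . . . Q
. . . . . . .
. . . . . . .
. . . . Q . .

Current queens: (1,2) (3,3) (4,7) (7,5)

(1,2) attacks row 5 at column 2 and diagonals 6.
(3,3) attacks row 5 at column 3 and diagonals 1, 5.
(4,7) attacks row 5 at column 7 and diagonals 6.
(7,5) attacks row 5 at column 5 and diagonals 3, 7.
Attacked columns: {1, 2, 3, 5, 6, 7}. Safe: {4}.

columns 4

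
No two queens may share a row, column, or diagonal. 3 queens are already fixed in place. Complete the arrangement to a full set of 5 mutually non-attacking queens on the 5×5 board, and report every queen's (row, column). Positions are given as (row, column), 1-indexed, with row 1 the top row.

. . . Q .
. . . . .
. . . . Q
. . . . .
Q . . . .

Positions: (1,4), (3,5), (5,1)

Row 2: attacked by (1,4)→{3,4,5}; (3,5)→{4,5}; (5,1)→{1,4}. Safe: 2. Place at column 2.
Row 4: attacked by (1,4)→{1,4}; (2,2)→{2,4}; (3,5)→{4,5}; (5,1)→{1,2}. Safe: 3. Place at column 3.
Columns [4, 2, 5, 3, 1], r−c [-3, 0, -2, 1, 4], r+c [5, 4, 8, 7, 6] are all distinct, so no two queens attack.

(1,4) (2,2) (3,5) (4,3) (5,1)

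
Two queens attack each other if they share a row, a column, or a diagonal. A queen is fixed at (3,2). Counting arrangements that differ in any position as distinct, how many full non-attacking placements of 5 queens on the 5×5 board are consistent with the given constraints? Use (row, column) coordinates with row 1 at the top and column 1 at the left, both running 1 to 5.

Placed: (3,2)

2

Branch on row 1: col 1 → 1; col 3 → 1; col 5 → 0.
Sum: 1 + 1 + 0 = 2.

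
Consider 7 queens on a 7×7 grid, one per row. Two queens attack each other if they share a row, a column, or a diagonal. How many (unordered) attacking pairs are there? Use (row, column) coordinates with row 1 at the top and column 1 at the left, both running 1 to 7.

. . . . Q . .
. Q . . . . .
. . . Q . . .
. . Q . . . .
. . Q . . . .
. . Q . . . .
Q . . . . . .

5

Same column: (4,3)–(5,3) (column 3); (4,3)–(6,3) (column 3); (5,3)–(6,3) (column 3).
Same diagonal: (3,4)–(4,3) (|3−4| = |4−3| = 1); (5,3)–(7,1) (|5−7| = |3−1| = 2).
Total attacking pairs: 5.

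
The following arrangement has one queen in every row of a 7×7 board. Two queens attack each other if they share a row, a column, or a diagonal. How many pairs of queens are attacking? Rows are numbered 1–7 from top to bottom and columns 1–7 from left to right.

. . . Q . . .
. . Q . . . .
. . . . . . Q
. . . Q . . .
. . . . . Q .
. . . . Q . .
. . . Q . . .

Same column: (1,4)–(4,4) (column 4); (1,4)–(7,4) (column 4); (4,4)–(7,4) (column 4).
Same diagonal: (1,4)–(2,3) (|1−2| = |4−3| = 1); (2,3)–(5,6) (|2−5| = |3−6| = 3); (5,6)–(6,5) (|5−6| = |6−5| = 1); (5,6)–(7,4) (|5−7| = |6−4| = 2); (6,5)–(7,4) (|6−7| = |5−4| = 1).
Total attacking pairs: 8.

8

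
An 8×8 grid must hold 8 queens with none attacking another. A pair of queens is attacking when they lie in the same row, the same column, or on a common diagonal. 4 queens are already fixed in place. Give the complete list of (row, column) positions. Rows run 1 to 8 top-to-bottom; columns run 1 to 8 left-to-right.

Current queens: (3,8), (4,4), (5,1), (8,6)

Row 1: attacked by (3,8)→{6,8}; (4,4)→{1,4,7}; (5,1)→{1,5}; (8,6)→{6}. Safe: 2, 3. Place at column 3.
Row 2: attacked by (1,3)→{2,3,4}; (3,8)→{7,8}; (4,4)→{2,4,6}; (5,1)→{1,4}; (8,6)→{6}. Safe: 5. Place at column 5.
Row 6: attacked by (1,3)→{3,8}; (2,5)→{1,5}; (3,8)→{5,8}; (4,4)→{2,4,6}; (5,1)→{1,2}; (8,6)→{4,6,8}. Safe: 7. Place at column 7.
Row 7: attacked by (1,3)→{3}; (2,5)→{5}; (3,8)→{4,8}; (4,4)→{1,4,7}; (5,1)→{1,3}; (6,7)→{6,7,8}; (8,6)→{5,6,7}. Safe: 2. Place at column 2.
Columns [3, 5, 8, 4, 1, 7, 2, 6], r−c [-2, -3, -5, 0, 4, -1, 5, 2], r+c [4, 7, 11, 8, 6, 13, 9, 14] are all distinct, so no two queens attack.

(1,3) (2,5) (3,8) (4,4) (5,1) (6,7) (7,2) (8,6)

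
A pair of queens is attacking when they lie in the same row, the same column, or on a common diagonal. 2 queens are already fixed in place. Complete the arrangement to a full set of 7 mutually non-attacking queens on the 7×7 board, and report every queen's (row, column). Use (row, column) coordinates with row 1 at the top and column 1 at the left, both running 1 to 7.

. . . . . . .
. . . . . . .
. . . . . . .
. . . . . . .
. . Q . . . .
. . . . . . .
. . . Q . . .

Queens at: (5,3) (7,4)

(1,5) (2,7) (3,2) (4,6) (5,3) (6,1) (7,4)

Row 1: attacked by (5,3)→{3,7}; (7,4)→{4}. Safe: 1, 2, 5, 6. Place at column 5.
Row 2: attacked by (1,5)→{4,5,6}; (5,3)→{3,6}; (7,4)→{4}. Safe: 1, 2, 7. Place at column 7.
Row 3: attacked by (1,5)→{3,5,7}; (2,7)→{6,7}; (5,3)→{1,3,5}; (7,4)→{4}. Safe: 2. Place at column 2.
Row 4: attacked by (1,5)→{2,5}; (2,7)→{5,7}; (3,2)→{1,2,3}; (5,3)→{2,3,4}; (7,4)→{1,4,7}. Safe: 6. Place at column 6.
Row 6: attacked by (1,5)→{5}; (2,7)→{3,7}; (3,2)→{2,5}; (4,6)→{4,6}; (5,3)→{2,3,4}; (7,4)→{3,4,5}. Safe: 1. Place at column 1.
Columns [5, 7, 2, 6, 3, 1, 4], r−c [-4, -5, 1, -2, 2, 5, 3], r+c [6, 9, 5, 10, 8, 7, 11] are all distinct, so no two queens attack.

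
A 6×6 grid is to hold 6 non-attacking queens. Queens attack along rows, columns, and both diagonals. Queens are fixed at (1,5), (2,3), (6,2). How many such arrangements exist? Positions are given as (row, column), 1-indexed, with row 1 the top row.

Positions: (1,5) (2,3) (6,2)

1

Branch on row 3: col 1 → 1; col 6 → 0.
Sum: 1 + 0 = 1.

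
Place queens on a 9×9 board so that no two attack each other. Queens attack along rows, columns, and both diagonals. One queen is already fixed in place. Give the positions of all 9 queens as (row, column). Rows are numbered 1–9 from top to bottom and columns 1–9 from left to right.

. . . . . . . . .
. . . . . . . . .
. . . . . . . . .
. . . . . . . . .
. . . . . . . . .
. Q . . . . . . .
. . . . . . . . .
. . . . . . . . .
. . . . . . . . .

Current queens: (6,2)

(1,8) (2,1) (3,4) (4,7) (5,5) (6,2) (7,9) (8,6) (9,3)

Row 1: attacked by (6,2)→{2,7}. Safe: 1, 3, 4, 5, 6, 8, 9. Place at column 8.
Row 2: attacked by (1,8)→{7,8,9}; (6,2)→{2,6}. Safe: 1, 3, 4, 5. Place at column 1.
Row 3: attacked by (1,8)→{6,8}; (2,1)→{1,2}; (6,2)→{2,5}. Safe: 3, 4, 7, 9. Place at column 4.
Row 4: attacked by (1,8)→{5,8}; (2,1)→{1,3}; (3,4)→{3,4,5}; (6,2)→{2,4}. Safe: 6, 7, 9. Place at column 7.
Row 5: attacked by (1,8)→{4,8}; (2,1)→{1,4}; (3,4)→{2,4,6}; (4,7)→{6,7,8}; (6,2)→{1,2,3}. Safe: 5, 9. Place at column 5.
Row 7: attacked by (1,8)→{2,8}; (2,1)→{1,6}; (3,4)→{4,8}; (4,7)→{4,7}; (5,5)→{3,5,7}; (6,2)→{1,2,3}. Safe: 9. Place at column 9.
Row 8: attacked by (1,8)→{1,8}; (2,1)→{1,7}; (3,4)→{4,9}; (4,7)→{3,7}; (5,5)→{2,5,8}; (6,2)→{2,4}; (7,9)→{8,9}. Safe: 6. Place at column 6.
Row 9: attacked by (1,8)→{8}; (2,1)→{1,8}; (3,4)→{4}; (4,7)→{2,7}; (5,5)→{1,5,9}; (6,2)→{2,5}; (7,9)→{7,9}; (8,6)→{5,6,7}. Safe: 3. Place at column 3.
Columns [8, 1, 4, 7, 5, 2, 9, 6, 3], r−c [-7, 1, -1, -3, 0, 4, -2, 2, 6], r+c [9, 3, 7, 11, 10, 8, 16, 14, 12] are all distinct, so no two queens attack.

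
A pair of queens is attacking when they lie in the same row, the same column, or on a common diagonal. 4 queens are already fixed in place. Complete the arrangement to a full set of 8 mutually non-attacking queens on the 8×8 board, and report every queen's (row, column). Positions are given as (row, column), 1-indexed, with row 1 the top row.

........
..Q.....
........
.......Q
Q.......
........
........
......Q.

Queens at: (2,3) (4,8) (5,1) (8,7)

(1,6) (2,3) (3,5) (4,8) (5,1) (6,4) (7,2) (8,7)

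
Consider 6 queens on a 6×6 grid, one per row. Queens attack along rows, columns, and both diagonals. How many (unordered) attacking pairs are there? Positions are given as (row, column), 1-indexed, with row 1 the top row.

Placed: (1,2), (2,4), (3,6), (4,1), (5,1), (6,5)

Same column: (4,1)–(5,1) (column 1).
Same diagonal: (2,4)–(5,1) (|2−5| = |4−1| = 3).
Total attacking pairs: 2.

2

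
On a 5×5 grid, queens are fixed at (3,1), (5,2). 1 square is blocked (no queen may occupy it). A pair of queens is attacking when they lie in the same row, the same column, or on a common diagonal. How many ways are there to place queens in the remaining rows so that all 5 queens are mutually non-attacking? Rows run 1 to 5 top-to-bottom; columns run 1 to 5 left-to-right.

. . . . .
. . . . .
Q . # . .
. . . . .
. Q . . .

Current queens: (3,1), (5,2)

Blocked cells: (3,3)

Branch on row 1: col 4 → 0; col 5 → 1.
Sum: 0 + 1 = 1.

1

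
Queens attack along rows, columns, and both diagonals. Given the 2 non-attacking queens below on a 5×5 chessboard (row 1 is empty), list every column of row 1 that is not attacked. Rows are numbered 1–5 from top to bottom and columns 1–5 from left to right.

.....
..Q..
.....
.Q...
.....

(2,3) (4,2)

(2,3) attacks row 1 at column 3 and diagonals 2, 4.
(4,2) attacks row 1 at column 2 and diagonals 5.
Attacked columns: {2, 3, 4, 5}. Safe: {1}.

columns 1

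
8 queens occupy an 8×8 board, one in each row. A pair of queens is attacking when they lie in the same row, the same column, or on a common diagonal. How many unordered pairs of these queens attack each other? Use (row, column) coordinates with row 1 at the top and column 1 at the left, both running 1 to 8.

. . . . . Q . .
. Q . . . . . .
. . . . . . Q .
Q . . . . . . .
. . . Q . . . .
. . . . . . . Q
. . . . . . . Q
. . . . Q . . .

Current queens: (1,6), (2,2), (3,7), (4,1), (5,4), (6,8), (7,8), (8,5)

2

Same column: (6,8)–(7,8) (column 8).
Same diagonal: (4,1)–(8,5) (|4−8| = |1−5| = 4).
Total attacking pairs: 2.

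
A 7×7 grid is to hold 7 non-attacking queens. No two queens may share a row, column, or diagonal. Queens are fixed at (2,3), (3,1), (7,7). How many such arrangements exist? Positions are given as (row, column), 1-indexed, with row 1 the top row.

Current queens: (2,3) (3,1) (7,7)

Branch on row 1: col 5 → 1; col 6 → 0.
Sum: 1 + 0 = 1.

1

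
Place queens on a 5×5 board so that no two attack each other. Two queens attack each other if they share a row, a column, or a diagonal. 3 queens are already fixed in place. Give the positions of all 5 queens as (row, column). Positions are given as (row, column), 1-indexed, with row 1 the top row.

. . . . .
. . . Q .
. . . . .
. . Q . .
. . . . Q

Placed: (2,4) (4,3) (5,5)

Row 1: attacked by (2,4)→{3,4,5}; (4,3)→{3}; (5,5)→{1,5}. Safe: 2. Place at column 2.
Row 3: attacked by (1,2)→{2,4}; (2,4)→{3,4,5}; (4,3)→{2,3,4}; (5,5)→{3,5}. Safe: 1. Place at column 1.
Columns [2, 4, 1, 3, 5], r−c [-1, -2, 2, 1, 0], r+c [3, 6, 4, 7, 10] are all distinct, so no two queens attack.

(1,2) (2,4) (3,1) (4,3) (5,5)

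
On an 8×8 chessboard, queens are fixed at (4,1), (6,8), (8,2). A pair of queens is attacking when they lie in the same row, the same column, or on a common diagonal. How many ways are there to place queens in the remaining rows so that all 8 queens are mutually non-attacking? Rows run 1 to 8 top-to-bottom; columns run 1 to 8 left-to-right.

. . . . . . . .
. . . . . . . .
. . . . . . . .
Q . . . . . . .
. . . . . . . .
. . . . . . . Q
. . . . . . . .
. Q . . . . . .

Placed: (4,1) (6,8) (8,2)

Branch on row 1: col 5 → 1; col 6 → 0; col 7 → 0.
Sum: 1 + 0 + 0 = 1.

1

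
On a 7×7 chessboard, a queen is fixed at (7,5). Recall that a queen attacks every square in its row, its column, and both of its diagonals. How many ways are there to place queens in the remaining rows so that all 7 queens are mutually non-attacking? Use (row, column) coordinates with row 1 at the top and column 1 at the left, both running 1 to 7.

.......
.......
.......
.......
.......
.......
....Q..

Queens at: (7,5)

6

Branch on row 1: col 1 → 1; col 2 → 1; col 3 → 2; col 4 → 1; col 6 → 0; col 7 → 1.
Sum: 1 + 1 + 2 + 1 + 0 + 1 = 6.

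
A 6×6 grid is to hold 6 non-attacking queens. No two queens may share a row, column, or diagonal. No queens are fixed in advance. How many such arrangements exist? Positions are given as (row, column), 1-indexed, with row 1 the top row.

4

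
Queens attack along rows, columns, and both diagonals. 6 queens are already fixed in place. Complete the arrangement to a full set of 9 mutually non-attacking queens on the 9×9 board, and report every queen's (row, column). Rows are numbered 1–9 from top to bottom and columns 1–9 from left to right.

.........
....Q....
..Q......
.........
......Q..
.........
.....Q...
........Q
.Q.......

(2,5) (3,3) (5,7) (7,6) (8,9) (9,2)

Row 1: attacked by (2,5)→{4,5,6}; (3,3)→{1,3,5}; (5,7)→{3,7}; (7,6)→{6}; (8,9)→{2,9}; (9,2)→{2}. Safe: 8. Place at column 8.
Row 4: attacked by (1,8)→{5,8}; (2,5)→{3,5,7}; (3,3)→{2,3,4}; (5,7)→{6,7,8}; (7,6)→{3,6,9}; (8,9)→{5,9}; (9,2)→{2,7}. Safe: 1. Place at column 1.
Row 6: attacked by (1,8)→{3,8}; (2,5)→{1,5,9}; (3,3)→{3,6}; (4,1)→{1,3}; (5,7)→{6,7,8}; (7,6)→{5,6,7}; (8,9)→{7,9}; (9,2)→{2,5}. Safe: 4. Place at column 4.
Columns [8, 5, 3, 1, 7, 4, 6, 9, 2], r−c [-7, -3, 0, 3, -2, 2, 1, -1, 7], r+c [9, 7, 6, 5, 12, 10, 13, 17, 11] are all distinct, so no two queens attack.

(1,8) (2,5) (3,3) (4,1) (5,7) (6,4) (7,6) (8,9) (9,2)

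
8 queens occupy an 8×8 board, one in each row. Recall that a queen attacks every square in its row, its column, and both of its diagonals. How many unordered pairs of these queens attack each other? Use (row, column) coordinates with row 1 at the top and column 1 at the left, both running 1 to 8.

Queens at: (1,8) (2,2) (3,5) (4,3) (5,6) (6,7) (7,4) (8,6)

Same column: (5,6)–(8,6) (column 6).
Same diagonal: (5,6)–(6,7) (|5−6| = |6−7| = 1); (5,6)–(7,4) (|5−7| = |6−4| = 2).
Total attacking pairs: 3.

3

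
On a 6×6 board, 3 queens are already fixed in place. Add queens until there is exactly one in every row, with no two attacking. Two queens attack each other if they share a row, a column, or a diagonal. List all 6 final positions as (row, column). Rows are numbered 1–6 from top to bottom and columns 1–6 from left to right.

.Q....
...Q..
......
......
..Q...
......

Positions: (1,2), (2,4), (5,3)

Row 3: attacked by (1,2)→{2,4}; (2,4)→{3,4,5}; (5,3)→{1,3,5}. Safe: 6. Place at column 6.
Row 4: attacked by (1,2)→{2,5}; (2,4)→{2,4,6}; (3,6)→{5,6}; (5,3)→{2,3,4}. Safe: 1. Place at column 1.
Row 6: attacked by (1,2)→{2}; (2,4)→{4}; (3,6)→{3,6}; (4,1)→{1,3}; (5,3)→{2,3,4}. Safe: 5. Place at column 5.
Columns [2, 4, 6, 1, 3, 5], r−c [-1, -2, -3, 3, 2, 1], r+c [3, 6, 9, 5, 8, 11] are all distinct, so no two queens attack.

(1,2) (2,4) (3,6) (4,1) (5,3) (6,5)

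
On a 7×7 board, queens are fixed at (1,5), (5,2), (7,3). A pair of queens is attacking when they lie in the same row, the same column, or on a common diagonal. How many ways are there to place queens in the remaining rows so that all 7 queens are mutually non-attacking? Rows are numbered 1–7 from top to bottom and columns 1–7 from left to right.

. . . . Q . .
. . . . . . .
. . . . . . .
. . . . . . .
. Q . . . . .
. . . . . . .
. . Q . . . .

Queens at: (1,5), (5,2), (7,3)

Branch on row 2: col 1 → 1; col 7 → 0.
Sum: 1 + 0 = 1.

1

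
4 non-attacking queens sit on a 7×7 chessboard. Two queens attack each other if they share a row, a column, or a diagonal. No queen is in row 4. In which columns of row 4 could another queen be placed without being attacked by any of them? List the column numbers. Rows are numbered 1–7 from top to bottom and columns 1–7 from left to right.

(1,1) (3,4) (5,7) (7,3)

(1,1) attacks row 4 at column 1 and diagonals 4.
(3,4) attacks row 4 at column 4 and diagonals 3, 5.
(5,7) attacks row 4 at column 7 and diagonals 6.
(7,3) attacks row 4 at column 3 and diagonals 6.
Attacked columns: {1, 3, 4, 5, 6, 7}. Safe: {2}.

columns 2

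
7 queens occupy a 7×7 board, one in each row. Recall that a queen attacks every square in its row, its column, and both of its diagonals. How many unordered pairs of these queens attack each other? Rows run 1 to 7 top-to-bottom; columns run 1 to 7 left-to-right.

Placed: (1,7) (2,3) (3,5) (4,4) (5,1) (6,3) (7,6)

Same column: (2,3)–(6,3) (column 3).
Same diagonal: (1,7)–(3,5) (|1−3| = |7−5| = 2); (1,7)–(4,4) (|1−4| = |7−4| = 3); (3,5)–(4,4) (|3−4| = |5−4| = 1).
Total attacking pairs: 4.

4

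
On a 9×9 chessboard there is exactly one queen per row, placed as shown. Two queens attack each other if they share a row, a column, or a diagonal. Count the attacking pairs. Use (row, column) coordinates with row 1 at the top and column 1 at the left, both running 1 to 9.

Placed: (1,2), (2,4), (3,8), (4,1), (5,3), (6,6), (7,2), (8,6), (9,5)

4

Same column: (1,2)–(7,2) (column 2); (6,6)–(8,6) (column 6).
Same diagonal: (5,3)–(8,6) (|5−8| = |3−6| = 3); (8,6)–(9,5) (|8−9| = |6−5| = 1).
Total attacking pairs: 4.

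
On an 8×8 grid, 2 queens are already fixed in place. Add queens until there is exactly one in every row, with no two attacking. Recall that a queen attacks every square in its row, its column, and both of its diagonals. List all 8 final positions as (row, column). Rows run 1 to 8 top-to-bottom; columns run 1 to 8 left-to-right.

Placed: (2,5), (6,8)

Row 1: attacked by (2,5)→{4,5,6}; (6,8)→{3,8}. Safe: 1, 2, 7. Place at column 2.
Row 3: attacked by (1,2)→{2,4}; (2,5)→{4,5,6}; (6,8)→{5,8}. Safe: 1, 3, 7. Place at column 7.
Row 4: attacked by (1,2)→{2,5}; (2,5)→{3,5,7}; (3,7)→{6,7,8}; (6,8)→{6,8}. Safe: 1, 4. Place at column 1.
Row 5: attacked by (1,2)→{2,6}; (2,5)→{2,5,8}; (3,7)→{5,7}; (4,1)→{1,2}; (6,8)→{7,8}. Safe: 3, 4. Place at column 3.
Row 7: attacked by (1,2)→{2,8}; (2,5)→{5}; (3,7)→{3,7}; (4,1)→{1,4}; (5,3)→{1,3,5}; (6,8)→{7,8}. Safe: 6. Place at column 6.
Row 8: attacked by (1,2)→{2}; (2,5)→{5}; (3,7)→{2,7}; (4,1)→{1,5}; (5,3)→{3,6}; (6,8)→{6,8}; (7,6)→{5,6,7}. Safe: 4. Place at column 4.
Columns [2, 5, 7, 1, 3, 8, 6, 4], r−c [-1, -3, -4, 3, 2, -2, 1, 4], r+c [3, 7, 10, 5, 8, 14, 13, 12] are all distinct, so no two queens attack.

(1,2) (2,5) (3,7) (4,1) (5,3) (6,8) (7,6) (8,4)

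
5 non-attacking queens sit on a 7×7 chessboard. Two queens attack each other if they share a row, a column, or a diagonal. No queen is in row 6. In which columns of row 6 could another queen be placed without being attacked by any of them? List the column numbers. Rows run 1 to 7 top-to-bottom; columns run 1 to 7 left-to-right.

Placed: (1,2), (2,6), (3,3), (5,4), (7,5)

(1,2) attacks row 6 at column 2 and diagonals 7.
(2,6) attacks row 6 at column 6 and diagonals 2.
(3,3) attacks row 6 at column 3 and diagonals 6.
(5,4) attacks row 6 at column 4 and diagonals 3, 5.
(7,5) attacks row 6 at column 5 and diagonals 4, 6.
Attacked columns: {2, 3, 4, 5, 6, 7}. Safe: {1}.

columns 1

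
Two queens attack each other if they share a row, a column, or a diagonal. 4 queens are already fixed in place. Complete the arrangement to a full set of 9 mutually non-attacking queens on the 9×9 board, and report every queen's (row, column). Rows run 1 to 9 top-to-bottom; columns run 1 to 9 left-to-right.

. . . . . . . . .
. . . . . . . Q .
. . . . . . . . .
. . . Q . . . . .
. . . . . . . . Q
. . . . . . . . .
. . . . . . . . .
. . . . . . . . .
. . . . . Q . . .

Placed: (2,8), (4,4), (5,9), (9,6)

Row 1: attacked by (2,8)→{7,8,9}; (4,4)→{1,4,7}; (5,9)→{5,9}; (9,6)→{6}. Safe: 2, 3. Place at column 3.
Row 3: attacked by (1,3)→{1,3,5}; (2,8)→{7,8,9}; (4,4)→{3,4,5}; (5,9)→{7,9}; (9,6)→{6}. Safe: 2. Place at column 2.
Row 6: attacked by (1,3)→{3,8}; (2,8)→{4,8}; (3,2)→{2,5}; (4,4)→{2,4,6}; (5,9)→{8,9}; (9,6)→{3,6,9}. Safe: 1, 7. Place at column 7.
Row 7: attacked by (1,3)→{3,9}; (2,8)→{3,8}; (3,2)→{2,6}; (4,4)→{1,4,7}; (5,9)→{7,9}; (6,7)→{6,7,8}; (9,6)→{4,6,8}. Safe: 5. Place at column 5.
Row 8: attacked by (1,3)→{3}; (2,8)→{2,8}; (3,2)→{2,7}; (4,4)→{4,8}; (5,9)→{6,9}; (6,7)→{5,7,9}; (7,5)→{4,5,6}; (9,6)→{5,6,7}. Safe: 1. Place at column 1.
Columns [3, 8, 2, 4, 9, 7, 5, 1, 6], r−c [-2, -6, 1, 0, -4, -1, 2, 7, 3], r+c [4, 10, 5, 8, 14, 13, 12, 9, 15] are all distinct, so no two queens attack.

(1,3) (2,8) (3,2) (4,4) (5,9) (6,7) (7,5) (8,1) (9,6)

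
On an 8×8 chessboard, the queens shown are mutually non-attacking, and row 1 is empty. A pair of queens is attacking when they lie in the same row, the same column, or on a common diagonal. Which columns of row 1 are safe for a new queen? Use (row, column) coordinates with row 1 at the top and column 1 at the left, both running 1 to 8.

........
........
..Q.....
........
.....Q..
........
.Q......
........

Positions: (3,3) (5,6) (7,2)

columns 4, 7

(3,3) attacks row 1 at column 3 and diagonals 1, 5.
(5,6) attacks row 1 at column 6 and diagonals 2.
(7,2) attacks row 1 at column 2 and diagonals 8.
Attacked columns: {1, 2, 3, 5, 6, 8}. Safe: {4, 7}.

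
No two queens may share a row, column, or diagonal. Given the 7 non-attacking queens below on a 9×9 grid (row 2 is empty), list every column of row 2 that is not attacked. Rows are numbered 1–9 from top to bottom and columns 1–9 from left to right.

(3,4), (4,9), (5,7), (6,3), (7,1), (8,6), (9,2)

columns 8

(3,4) attacks row 2 at column 4 and diagonals 3, 5.
(4,9) attacks row 2 at column 9 and diagonals 7.
(5,7) attacks row 2 at column 7 and diagonals 4.
(6,3) attacks row 2 at column 3 and diagonals 7.
(7,1) attacks row 2 at column 1 and diagonals 6.
(8,6) attacks row 2 at column 6.
(9,2) attacks row 2 at column 2 and diagonals 9.
Attacked columns: {1, 2, 3, 4, 5, 6, 7, 9}. Safe: {8}.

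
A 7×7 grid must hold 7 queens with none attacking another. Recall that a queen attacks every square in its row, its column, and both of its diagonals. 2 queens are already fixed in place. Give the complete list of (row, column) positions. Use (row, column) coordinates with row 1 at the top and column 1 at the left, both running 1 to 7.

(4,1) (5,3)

(1,6) (2,4) (3,7) (4,1) (5,3) (6,5) (7,2)

Row 1: attacked by (4,1)→{1,4}; (5,3)→{3,7}. Safe: 2, 5, 6. Place at column 6.
Row 2: attacked by (1,6)→{5,6,7}; (4,1)→{1,3}; (5,3)→{3,6}. Safe: 2, 4. Place at column 4.
Row 3: attacked by (1,6)→{4,6}; (2,4)→{3,4,5}; (4,1)→{1,2}; (5,3)→{1,3,5}. Safe: 7. Place at column 7.
Row 6: attacked by (1,6)→{1,6}; (2,4)→{4}; (3,7)→{4,7}; (4,1)→{1,3}; (5,3)→{2,3,4}. Safe: 5. Place at column 5.
Row 7: attacked by (1,6)→{6}; (2,4)→{4}; (3,7)→{3,7}; (4,1)→{1,4}; (5,3)→{1,3,5}; (6,5)→{4,5,6}. Safe: 2. Place at column 2.
Columns [6, 4, 7, 1, 3, 5, 2], r−c [-5, -2, -4, 3, 2, 1, 5], r+c [7, 6, 10, 5, 8, 11, 9] are all distinct, so no two queens attack.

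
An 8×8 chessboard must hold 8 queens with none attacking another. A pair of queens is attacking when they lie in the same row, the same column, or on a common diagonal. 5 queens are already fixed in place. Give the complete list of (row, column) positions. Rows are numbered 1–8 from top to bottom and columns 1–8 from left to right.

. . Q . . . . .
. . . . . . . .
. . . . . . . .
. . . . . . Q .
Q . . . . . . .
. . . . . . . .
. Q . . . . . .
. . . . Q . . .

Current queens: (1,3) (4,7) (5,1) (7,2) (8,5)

Row 2: attacked by (1,3)→{2,3,4}; (4,7)→{5,7}; (5,1)→{1,4}; (7,2)→{2,7}; (8,5)→{5}. Safe: 6, 8. Place at column 8.
Row 3: attacked by (1,3)→{1,3,5}; (2,8)→{7,8}; (4,7)→{6,7,8}; (5,1)→{1,3}; (7,2)→{2,6}; (8,5)→{5}. Safe: 4. Place at column 4.
Row 6: attacked by (1,3)→{3,8}; (2,8)→{4,8}; (3,4)→{1,4,7}; (4,7)→{5,7}; (5,1)→{1,2}; (7,2)→{1,2,3}; (8,5)→{3,5,7}. Safe: 6. Place at column 6.
Columns [3, 8, 4, 7, 1, 6, 2, 5], r−c [-2, -6, -1, -3, 4, 0, 5, 3], r+c [4, 10, 7, 11, 6, 12, 9, 13] are all distinct, so no two queens attack.

(1,3) (2,8) (3,4) (4,7) (5,1) (6,6) (7,2) (8,5)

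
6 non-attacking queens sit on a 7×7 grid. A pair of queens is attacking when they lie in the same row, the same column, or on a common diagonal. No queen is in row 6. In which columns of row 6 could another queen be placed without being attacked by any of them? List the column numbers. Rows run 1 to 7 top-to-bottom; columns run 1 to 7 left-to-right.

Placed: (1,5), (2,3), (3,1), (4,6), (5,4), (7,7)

columns 2

(1,5) attacks row 6 at column 5.
(2,3) attacks row 6 at column 3 and diagonals 7.
(3,1) attacks row 6 at column 1 and diagonals 4.
(4,6) attacks row 6 at column 6 and diagonals 4.
(5,4) attacks row 6 at column 4 and diagonals 3, 5.
(7,7) attacks row 6 at column 7 and diagonals 6.
Attacked columns: {1, 3, 4, 5, 6, 7}. Safe: {2}.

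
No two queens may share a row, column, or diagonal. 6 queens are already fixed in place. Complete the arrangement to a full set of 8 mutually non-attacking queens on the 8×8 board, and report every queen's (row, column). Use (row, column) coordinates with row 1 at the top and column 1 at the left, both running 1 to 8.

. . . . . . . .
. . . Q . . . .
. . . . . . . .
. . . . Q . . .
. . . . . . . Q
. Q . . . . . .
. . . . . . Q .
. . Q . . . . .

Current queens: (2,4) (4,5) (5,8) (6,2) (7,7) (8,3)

Row 1: attacked by (2,4)→{3,4,5}; (4,5)→{2,5,8}; (5,8)→{4,8}; (6,2)→{2,7}; (7,7)→{1,7}; (8,3)→{3}. Safe: 6. Place at column 6.
Row 3: attacked by (1,6)→{4,6,8}; (2,4)→{3,4,5}; (4,5)→{4,5,6}; (5,8)→{6,8}; (6,2)→{2,5}; (7,7)→{3,7}; (8,3)→{3,8}. Safe: 1. Place at column 1.
Columns [6, 4, 1, 5, 8, 2, 7, 3], r−c [-5, -2, 2, -1, -3, 4, 0, 5], r+c [7, 6, 4, 9, 13, 8, 14, 11] are all distinct, so no two queens attack.

(1,6) (2,4) (3,1) (4,5) (5,8) (6,2) (7,7) (8,3)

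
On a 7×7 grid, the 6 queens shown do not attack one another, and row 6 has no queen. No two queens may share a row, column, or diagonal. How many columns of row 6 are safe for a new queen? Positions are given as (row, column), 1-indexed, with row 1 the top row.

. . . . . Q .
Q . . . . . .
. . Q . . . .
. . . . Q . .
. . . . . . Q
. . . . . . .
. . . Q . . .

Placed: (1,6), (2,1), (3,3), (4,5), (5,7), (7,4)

(1,6) attacks row 6 at column 6 and diagonals 1.
(2,1) attacks row 6 at column 1 and diagonals 5.
(3,3) attacks row 6 at column 3 and diagonals 6.
(4,5) attacks row 6 at column 5 and diagonals 3, 7.
(5,7) attacks row 6 at column 7 and diagonals 6.
(7,4) attacks row 6 at column 4 and diagonals 3, 5.
Attacked columns: {1, 3, 4, 5, 6, 7}. Safe: {2}.

1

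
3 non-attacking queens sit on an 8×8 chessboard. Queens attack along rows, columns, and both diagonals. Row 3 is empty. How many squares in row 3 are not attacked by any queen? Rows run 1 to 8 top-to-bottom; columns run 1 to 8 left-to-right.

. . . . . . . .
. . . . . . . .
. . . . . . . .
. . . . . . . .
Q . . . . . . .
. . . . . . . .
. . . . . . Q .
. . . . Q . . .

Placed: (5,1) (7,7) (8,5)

4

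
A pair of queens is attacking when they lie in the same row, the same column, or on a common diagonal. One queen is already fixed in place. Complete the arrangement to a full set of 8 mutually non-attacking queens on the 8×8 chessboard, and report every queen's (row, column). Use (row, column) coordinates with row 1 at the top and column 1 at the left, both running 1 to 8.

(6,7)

(1,6) (2,8) (3,2) (4,4) (5,1) (6,7) (7,5) (8,3)

Row 1: attacked by (6,7)→{2,7}. Safe: 1, 3, 4, 5, 6, 8. Place at column 6.
Row 2: attacked by (1,6)→{5,6,7}; (6,7)→{3,7}. Safe: 1, 2, 4, 8. Place at column 8.
Row 3: attacked by (1,6)→{4,6,8}; (2,8)→{7,8}; (6,7)→{4,7}. Safe: 1, 2, 3, 5. Place at column 2.
Row 4: attacked by (1,6)→{3,6}; (2,8)→{6,8}; (3,2)→{1,2,3}; (6,7)→{5,7}. Safe: 4. Place at column 4.
Row 5: attacked by (1,6)→{2,6}; (2,8)→{5,8}; (3,2)→{2,4}; (4,4)→{3,4,5}; (6,7)→{6,7,8}. Safe: 1. Place at column 1.
Row 7: attacked by (1,6)→{6}; (2,8)→{3,8}; (3,2)→{2,6}; (4,4)→{1,4,7}; (5,1)→{1,3}; (6,7)→{6,7,8}. Safe: 5. Place at column 5.
Row 8: attacked by (1,6)→{6}; (2,8)→{2,8}; (3,2)→{2,7}; (4,4)→{4,8}; (5,1)→{1,4}; (6,7)→{5,7}; (7,5)→{4,5,6}. Safe: 3. Place at column 3.
Columns [6, 8, 2, 4, 1, 7, 5, 3], r−c [-5, -6, 1, 0, 4, -1, 2, 5], r+c [7, 10, 5, 8, 6, 13, 12, 11] are all distinct, so no two queens attack.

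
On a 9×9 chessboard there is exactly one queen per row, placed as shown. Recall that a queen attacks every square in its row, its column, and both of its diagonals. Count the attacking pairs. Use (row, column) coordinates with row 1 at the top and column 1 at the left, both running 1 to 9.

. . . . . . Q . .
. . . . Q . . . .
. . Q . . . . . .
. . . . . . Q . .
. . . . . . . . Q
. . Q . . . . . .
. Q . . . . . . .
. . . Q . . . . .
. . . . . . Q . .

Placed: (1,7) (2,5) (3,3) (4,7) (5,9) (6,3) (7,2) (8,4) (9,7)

6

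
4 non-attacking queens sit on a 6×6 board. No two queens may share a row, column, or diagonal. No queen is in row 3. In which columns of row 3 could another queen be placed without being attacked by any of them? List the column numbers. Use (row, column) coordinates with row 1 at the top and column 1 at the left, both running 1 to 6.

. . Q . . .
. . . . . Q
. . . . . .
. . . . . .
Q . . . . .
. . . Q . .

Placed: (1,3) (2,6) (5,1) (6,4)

(1,3) attacks row 3 at column 3 and diagonals 1, 5.
(2,6) attacks row 3 at column 6 and diagonals 5.
(5,1) attacks row 3 at column 1 and diagonals 3.
(6,4) attacks row 3 at column 4 and diagonals 1.
Attacked columns: {1, 3, 4, 5, 6}. Safe: {2}.

columns 2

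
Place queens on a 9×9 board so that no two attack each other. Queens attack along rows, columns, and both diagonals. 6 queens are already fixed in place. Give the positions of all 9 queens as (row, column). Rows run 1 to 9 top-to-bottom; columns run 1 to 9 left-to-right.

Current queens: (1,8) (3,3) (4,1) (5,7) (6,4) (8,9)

(1,8) (2,5) (3,3) (4,1) (5,7) (6,4) (7,6) (8,9) (9,2)

Row 2: attacked by (1,8)→{7,8,9}; (3,3)→{2,3,4}; (4,1)→{1,3}; (5,7)→{4,7}; (6,4)→{4,8}; (8,9)→{3,9}. Safe: 5, 6. Place at column 5.
Row 7: attacked by (1,8)→{2,8}; (2,5)→{5}; (3,3)→{3,7}; (4,1)→{1,4}; (5,7)→{5,7,9}; (6,4)→{3,4,5}; (8,9)→{8,9}. Safe: 6. Place at column 6.
Row 9: attacked by (1,8)→{8}; (2,5)→{5}; (3,3)→{3,9}; (4,1)→{1,6}; (5,7)→{3,7}; (6,4)→{1,4,7}; (7,6)→{4,6,8}; (8,9)→{8,9}. Safe: 2. Place at column 2.
Columns [8, 5, 3, 1, 7, 4, 6, 9, 2], r−c [-7, -3, 0, 3, -2, 2, 1, -1, 7], r+c [9, 7, 6, 5, 12, 10, 13, 17, 11] are all distinct, so no two queens attack.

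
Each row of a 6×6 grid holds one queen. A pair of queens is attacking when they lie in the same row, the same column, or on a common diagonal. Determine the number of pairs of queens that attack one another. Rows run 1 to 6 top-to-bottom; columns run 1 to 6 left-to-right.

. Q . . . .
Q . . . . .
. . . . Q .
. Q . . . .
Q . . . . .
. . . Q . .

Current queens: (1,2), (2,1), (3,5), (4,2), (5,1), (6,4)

5

Same column: (1,2)–(4,2) (column 2); (2,1)–(5,1) (column 1).
Same diagonal: (1,2)–(2,1) (|1−2| = |2−1| = 1); (4,2)–(5,1) (|4−5| = |2−1| = 1); (4,2)–(6,4) (|4−6| = |2−4| = 2).
Total attacking pairs: 5.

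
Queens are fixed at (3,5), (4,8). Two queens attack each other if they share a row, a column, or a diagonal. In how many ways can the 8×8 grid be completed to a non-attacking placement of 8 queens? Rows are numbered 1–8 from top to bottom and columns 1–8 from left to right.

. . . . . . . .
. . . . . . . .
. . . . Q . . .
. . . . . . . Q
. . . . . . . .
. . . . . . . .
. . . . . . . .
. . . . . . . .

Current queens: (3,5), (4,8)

6

Branch on row 1: col 1 → 1; col 2 → 1; col 4 → 3; col 6 → 1.
Sum: 1 + 1 + 3 + 1 = 6.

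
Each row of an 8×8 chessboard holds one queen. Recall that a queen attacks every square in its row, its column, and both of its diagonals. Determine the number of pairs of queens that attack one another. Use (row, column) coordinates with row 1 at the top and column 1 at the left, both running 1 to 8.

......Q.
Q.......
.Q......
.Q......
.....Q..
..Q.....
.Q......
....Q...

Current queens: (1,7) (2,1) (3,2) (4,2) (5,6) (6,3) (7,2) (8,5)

6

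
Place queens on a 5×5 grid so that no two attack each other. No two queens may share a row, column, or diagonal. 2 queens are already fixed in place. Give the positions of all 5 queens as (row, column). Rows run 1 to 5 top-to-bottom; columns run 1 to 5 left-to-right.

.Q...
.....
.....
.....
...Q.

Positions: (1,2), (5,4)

(1,2) (2,5) (3,3) (4,1) (5,4)

Row 2: attacked by (1,2)→{1,2,3}; (5,4)→{1,4}. Safe: 5. Place at column 5.
Row 3: attacked by (1,2)→{2,4}; (2,5)→{4,5}; (5,4)→{2,4}. Safe: 1, 3. Place at column 3.
Row 4: attacked by (1,2)→{2,5}; (2,5)→{3,5}; (3,3)→{2,3,4}; (5,4)→{3,4,5}. Safe: 1. Place at column 1.
Columns [2, 5, 3, 1, 4], r−c [-1, -3, 0, 3, 1], r+c [3, 7, 6, 5, 9] are all distinct, so no two queens attack.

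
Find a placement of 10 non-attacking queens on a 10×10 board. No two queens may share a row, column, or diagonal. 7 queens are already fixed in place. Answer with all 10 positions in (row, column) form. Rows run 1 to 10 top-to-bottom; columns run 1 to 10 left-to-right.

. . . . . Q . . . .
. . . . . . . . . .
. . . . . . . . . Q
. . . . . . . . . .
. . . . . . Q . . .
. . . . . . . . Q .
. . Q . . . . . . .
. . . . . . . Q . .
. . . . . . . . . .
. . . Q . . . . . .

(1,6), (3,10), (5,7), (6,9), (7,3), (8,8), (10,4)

(1,6) (2,1) (3,10) (4,5) (5,7) (6,9) (7,3) (8,8) (9,2) (10,4)

Row 2: attacked by (1,6)→{5,6,7}; (3,10)→{9,10}; (5,7)→{4,7,10}; (6,9)→{5,9}; (7,3)→{3,8}; (8,8)→{2,8}; (10,4)→{4}. Safe: 1. Place at column 1.
Row 4: attacked by (1,6)→{3,6,9}; (2,1)→{1,3}; (3,10)→{9,10}; (5,7)→{6,7,8}; (6,9)→{7,9}; (7,3)→{3,6}; (8,8)→{4,8}; (10,4)→{4,10}. Safe: 2, 5. Place at column 5.
Row 9: attacked by (1,6)→{6}; (2,1)→{1,8}; (3,10)→{4,10}; (4,5)→{5,10}; (5,7)→{3,7}; (6,9)→{6,9}; (7,3)→{1,3,5}; (8,8)→{7,8,9}; (10,4)→{3,4,5}. Safe: 2. Place at column 2.
Columns [6, 1, 10, 5, 7, 9, 3, 8, 2, 4], r−c [-5, 1, -7, -1, -2, -3, 4, 0, 7, 6], r+c [7, 3, 13, 9, 12, 15, 10, 16, 11, 14] are all distinct, so no two queens attack.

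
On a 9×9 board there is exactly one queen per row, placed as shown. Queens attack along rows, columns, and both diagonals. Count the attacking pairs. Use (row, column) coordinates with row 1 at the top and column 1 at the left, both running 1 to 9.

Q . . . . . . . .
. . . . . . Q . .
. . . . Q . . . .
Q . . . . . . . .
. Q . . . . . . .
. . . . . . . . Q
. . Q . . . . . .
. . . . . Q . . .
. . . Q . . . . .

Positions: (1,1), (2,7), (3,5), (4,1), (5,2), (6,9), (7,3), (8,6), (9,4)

2

Same column: (1,1)–(4,1) (column 1).
Same diagonal: (4,1)–(5,2) (|4−5| = |1−2| = 1).
Total attacking pairs: 2.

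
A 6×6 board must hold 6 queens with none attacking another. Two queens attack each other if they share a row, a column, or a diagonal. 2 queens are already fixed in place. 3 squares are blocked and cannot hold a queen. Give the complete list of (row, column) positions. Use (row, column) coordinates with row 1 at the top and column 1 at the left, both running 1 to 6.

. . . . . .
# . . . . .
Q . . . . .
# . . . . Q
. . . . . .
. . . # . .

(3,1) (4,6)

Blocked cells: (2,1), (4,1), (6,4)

Row 1: attacked by (3,1)→{1,3}; (4,6)→{3,6}. Safe: 2, 4, 5. Place at column 5.
Row 2: attacked by (1,5)→{4,5,6}; (3,1)→{1,2}; (4,6)→{4,6}. Blocked: 1. Safe: 3. Place at column 3.
Row 5: attacked by (1,5)→{1,5}; (2,3)→{3,6}; (3,1)→{1,3}; (4,6)→{5,6}. Safe: 2, 4. Place at column 4.
Row 6: attacked by (1,5)→{5}; (2,3)→{3}; (3,1)→{1,4}; (4,6)→{4,6}; (5,4)→{3,4,5}. Blocked: 4. Safe: 2. Place at column 2.
Columns [5, 3, 1, 6, 4, 2], r−c [-4, -1, 2, -2, 1, 4], r+c [6, 5, 4, 10, 9, 8] are all distinct, so no two queens attack.

(1,5) (2,3) (3,1) (4,6) (5,4) (6,2)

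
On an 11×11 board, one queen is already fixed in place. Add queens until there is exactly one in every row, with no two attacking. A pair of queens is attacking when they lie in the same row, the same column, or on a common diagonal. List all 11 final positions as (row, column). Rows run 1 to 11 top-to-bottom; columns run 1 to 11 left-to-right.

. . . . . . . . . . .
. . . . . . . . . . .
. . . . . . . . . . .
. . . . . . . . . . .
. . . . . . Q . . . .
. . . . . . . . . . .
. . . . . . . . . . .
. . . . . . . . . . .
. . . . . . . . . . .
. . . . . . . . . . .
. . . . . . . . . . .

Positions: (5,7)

Row 1: attacked by (5,7)→{3,7,11}. Safe: 1, 2, 4, 5, 6, 8, 9, 10. Place at column 8.
Row 2: attacked by (1,8)→{7,8,9}; (5,7)→{4,7,10}. Safe: 1, 2, 3, 5, 6, 11. Place at column 11.
Row 3: attacked by (1,8)→{6,8,10}; (2,11)→{10,11}; (5,7)→{5,7,9}. Safe: 1, 2, 3, 4. Place at column 1.
Row 4: attacked by (1,8)→{5,8,11}; (2,11)→{9,11}; (3,1)→{1,2}; (5,7)→{6,7,8}. Safe: 3, 4, 10. Place at column 3.
Row 6: attacked by (1,8)→{3,8}; (2,11)→{7,11}; (3,1)→{1,4}; (4,3)→{1,3,5}; (5,7)→{6,7,8}. Safe: 2, 9, 10. Place at column 9.
Row 7: attacked by (1,8)→{2,8}; (2,11)→{6,11}; (3,1)→{1,5}; (4,3)→{3,6}; (5,7)→{5,7,9}; (6,9)→{8,9,10}. Safe: 4. Place at column 4.
Row 8: attacked by (1,8)→{1,8}; (2,11)→{5,11}; (3,1)→{1,6}; (4,3)→{3,7}; (5,7)→{4,7,10}; (6,9)→{7,9,11}; (7,4)→{3,4,5}. Safe: 2. Place at column 2.
Row 9: attacked by (1,8)→{8}; (2,11)→{4,11}; (3,1)→{1,7}; (4,3)→{3,8}; (5,7)→{3,7,11}; (6,9)→{6,9}; (7,4)→{2,4,6}; (8,2)→{1,2,3}. Safe: 5, 10. Place at column 5.
Row 10: attacked by (1,8)→{8}; (2,11)→{3,11}; (3,1)→{1,8}; (4,3)→{3,9}; (5,7)→{2,7}; (6,9)→{5,9}; (7,4)→{1,4,7}; (8,2)→{2,4}; (9,5)→{4,5,6}. Safe: 10. Place at column 10.
Row 11: attacked by (1,8)→{8}; (2,11)→{2,11}; (3,1)→{1,9}; (4,3)→{3,10}; (5,7)→{1,7}; (6,9)→{4,9}; (7,4)→{4,8}; (8,2)→{2,5}; (9,5)→{3,5,7}; (10,10)→{9,10,11}. Safe: 6. Place at column 6.
Columns [8, 11, 1, 3, 7, 9, 4, 2, 5, 10, 6], r−c [-7, -9, 2, 1, -2, -3, 3, 6, 4, 0, 5], r+c [9, 13, 4, 7, 12, 15, 11, 10, 14, 20, 17] are all distinct, so no two queens attack.

(1,8) (2,11) (3,1) (4,3) (5,7) (6,9) (7,4) (8,2) (9,5) (10,10) (11,6)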